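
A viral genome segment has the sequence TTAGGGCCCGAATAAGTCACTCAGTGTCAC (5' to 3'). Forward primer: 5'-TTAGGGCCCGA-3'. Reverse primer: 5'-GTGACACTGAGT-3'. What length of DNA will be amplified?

30 bp

Forward primer TTAGGGCCCGA is found on the top strand at positions 1–11.
Reverse complement of the reverse primer: ACTCAGTGTCAC. This occurs on the top strand at positions 19–30.
Amplicon spans positions 1–30: 30 bp.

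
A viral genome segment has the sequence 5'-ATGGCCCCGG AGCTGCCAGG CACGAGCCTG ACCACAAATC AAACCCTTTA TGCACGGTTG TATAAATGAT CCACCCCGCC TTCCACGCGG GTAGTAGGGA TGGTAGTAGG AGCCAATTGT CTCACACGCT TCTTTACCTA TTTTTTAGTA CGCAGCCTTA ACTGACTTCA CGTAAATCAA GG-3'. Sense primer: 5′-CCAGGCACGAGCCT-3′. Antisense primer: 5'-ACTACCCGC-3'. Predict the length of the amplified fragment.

Scanning the template, CCAGGCACGAGCCT occurs at positions 16–29; this primer anneals to the bottom strand there with its 3' end pointing downstream.
The reverse primer's reverse complement is GCGGGTAGT, which matches the template at positions 87–95.
The product runs from position 16 to position 95, so its length is 95 − 16 + 1 = 80 bp.

80 bp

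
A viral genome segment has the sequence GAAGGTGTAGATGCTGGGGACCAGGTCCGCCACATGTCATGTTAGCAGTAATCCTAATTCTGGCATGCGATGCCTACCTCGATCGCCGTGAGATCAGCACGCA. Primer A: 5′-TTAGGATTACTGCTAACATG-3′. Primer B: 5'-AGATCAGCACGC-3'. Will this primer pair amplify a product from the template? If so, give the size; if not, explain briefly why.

Primer A (TTAGGATTACTGCTAACATG) has reverse complement CATGTTAGCAGTAATCCTAA, which matches the top strand at positions 38–57; primer A anneals to the top strand there with its 3' end pointing upstream toward position 38.
Primer B (AGATCAGCACGC) matches the top strand directly at positions 91–102; it anneals to the bottom strand with its 3' end pointing downstream toward position 102.
The 3' ends diverge (primer A extends toward position 1, primer B toward position 103), so the primers never converge on a shared product.

No product — the primers' 3' ends point away from each other.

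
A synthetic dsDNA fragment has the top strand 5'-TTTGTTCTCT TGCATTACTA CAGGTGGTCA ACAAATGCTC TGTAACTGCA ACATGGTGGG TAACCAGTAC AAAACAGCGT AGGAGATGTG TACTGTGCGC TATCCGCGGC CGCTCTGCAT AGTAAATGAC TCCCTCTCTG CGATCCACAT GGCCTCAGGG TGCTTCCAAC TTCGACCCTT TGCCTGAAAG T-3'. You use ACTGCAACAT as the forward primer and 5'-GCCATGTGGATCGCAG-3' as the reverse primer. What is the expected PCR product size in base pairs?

109 bp

The forward primer matches the template at positions 45–54.
The reverse primer's reverse complement is CTGCGATCCACATGGC, which matches the template at positions 138–153.
The product runs from position 45 to position 153, so its length is 153 − 45 + 1 = 109 bp.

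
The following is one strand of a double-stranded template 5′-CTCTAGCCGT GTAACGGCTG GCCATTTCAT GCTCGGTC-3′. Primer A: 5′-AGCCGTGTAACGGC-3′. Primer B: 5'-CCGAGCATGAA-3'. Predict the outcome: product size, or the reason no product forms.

Primer A (AGCCGTGTAACGGC) matches the top strand at positions 5–18; it acts as a forward primer.
Primer B's reverse complement is TTCATGCTCGG, matching the top strand at positions 26–36; it acts as a reverse primer.
The 3' ends face each other across positions 5–36, giving a 32 bp product.

Yes — a 32 bp product.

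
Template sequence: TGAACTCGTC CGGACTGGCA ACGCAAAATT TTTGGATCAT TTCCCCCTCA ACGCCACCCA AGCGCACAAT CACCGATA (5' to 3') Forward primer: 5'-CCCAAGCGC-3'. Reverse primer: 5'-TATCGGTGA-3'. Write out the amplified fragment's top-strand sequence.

5'-CCCAAGCGCACAATCACCGATA-3'

The forward primer matches the template at positions 57–65.
Taking the reverse complement of TATCGGTGA gives TCACCGATA, found at positions 70–78 on the template; the primer anneals here to the top strand with its 3' end pointing upstream.
The product is the template from position 57 through 78 (22 bp).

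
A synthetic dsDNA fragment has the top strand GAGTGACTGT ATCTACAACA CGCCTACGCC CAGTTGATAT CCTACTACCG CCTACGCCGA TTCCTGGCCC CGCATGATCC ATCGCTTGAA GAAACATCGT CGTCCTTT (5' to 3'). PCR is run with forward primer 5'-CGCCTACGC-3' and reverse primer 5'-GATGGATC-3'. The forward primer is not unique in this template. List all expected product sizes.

63 bp, 35 bp

The forward primer CGCCTACGC matches the top strand at positions 21–29, 49–57.
The reverse primer's reverse complement is GATCCATC, matching at positions 76–83.
Each forward site pairs with the reverse site to give a product ending at position 83: sizes 63, 35 bp.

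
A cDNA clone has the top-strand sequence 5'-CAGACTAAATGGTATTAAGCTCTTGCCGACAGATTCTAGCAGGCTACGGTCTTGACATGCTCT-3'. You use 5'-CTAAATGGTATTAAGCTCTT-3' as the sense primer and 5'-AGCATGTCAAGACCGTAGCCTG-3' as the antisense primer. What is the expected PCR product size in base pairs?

57 bp

Scanning the template, CTAAATGGTATTAAGCTCTT occurs at positions 5–24; this primer anneals to the bottom strand there with its 3' end pointing downstream.
Taking the reverse complement of AGCATGTCAAGACCGTAGCCTG gives CAGGCTACGGTCTTGACATGCT, found at positions 40–61 on the template; the primer anneals here to the top strand with its 3' end pointing upstream.
The product runs from position 5 to position 61, so its length is 61 − 5 + 1 = 57 bp.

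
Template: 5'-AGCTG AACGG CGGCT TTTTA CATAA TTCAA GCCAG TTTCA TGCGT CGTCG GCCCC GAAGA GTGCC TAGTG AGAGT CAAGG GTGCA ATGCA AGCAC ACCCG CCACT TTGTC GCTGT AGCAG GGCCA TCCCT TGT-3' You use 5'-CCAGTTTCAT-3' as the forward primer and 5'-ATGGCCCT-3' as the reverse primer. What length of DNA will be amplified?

95 bp

Scanning the template, CCAGTTTCAT occurs at positions 32–41; this primer anneals to the bottom strand there with its 3' end pointing downstream.
Reverse complement of the reverse primer: AGGGCCAT. This occurs on the top strand at positions 119–126.
The product runs from position 32 to position 126, so its length is 126 − 32 + 1 = 95 bp.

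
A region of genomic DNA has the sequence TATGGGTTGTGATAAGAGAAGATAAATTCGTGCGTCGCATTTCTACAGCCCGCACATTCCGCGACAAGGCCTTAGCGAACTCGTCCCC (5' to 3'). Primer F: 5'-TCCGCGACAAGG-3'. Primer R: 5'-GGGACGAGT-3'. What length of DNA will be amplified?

Forward primer TCCGCGACAAGG is found on the top strand at positions 58–69.
Reverse complement of the reverse primer: ACTCGTCCC. This occurs on the top strand at positions 79–87.
Product length = (reverse-primer end) − (forward-primer start) + 1 = 87 − 58 + 1 = 30 bp.

30 bp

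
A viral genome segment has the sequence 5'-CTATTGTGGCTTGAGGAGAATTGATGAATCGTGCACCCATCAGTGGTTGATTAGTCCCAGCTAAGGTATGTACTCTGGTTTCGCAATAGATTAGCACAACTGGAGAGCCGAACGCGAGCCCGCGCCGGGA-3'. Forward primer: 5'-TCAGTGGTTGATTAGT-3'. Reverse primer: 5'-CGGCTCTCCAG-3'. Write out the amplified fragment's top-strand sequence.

The forward primer matches the template at positions 40–55.
The reverse primer's reverse complement is CTGGAGAGCCG, which matches the template at positions 100–110.
The product is the template from position 40 through 110 (71 bp).

5'-TCAGTGGTTGATTAGTCCCAGCTAAGGTATGTACTCTGGTTTCGCAATAGATTAGCACAACTGGAGAGCCG-3'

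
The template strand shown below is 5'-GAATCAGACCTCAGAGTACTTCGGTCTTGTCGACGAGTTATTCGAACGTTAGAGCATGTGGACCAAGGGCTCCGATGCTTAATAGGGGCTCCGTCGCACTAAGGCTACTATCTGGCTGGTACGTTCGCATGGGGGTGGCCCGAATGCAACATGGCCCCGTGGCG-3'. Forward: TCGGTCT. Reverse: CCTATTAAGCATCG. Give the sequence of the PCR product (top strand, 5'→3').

5'-TCGGTCTTGTCGACGAGTTATTCGAACGTTAGAGCATGTGGACCAAGGGCTCCGATGCTTAATAGG-3'

Forward primer TCGGTCT is found on the top strand at positions 21–27.
The reverse primer's reverse complement is CGATGCTTAATAGG, which matches the template at positions 73–86.
The product is the template from position 21 through 86 (66 bp).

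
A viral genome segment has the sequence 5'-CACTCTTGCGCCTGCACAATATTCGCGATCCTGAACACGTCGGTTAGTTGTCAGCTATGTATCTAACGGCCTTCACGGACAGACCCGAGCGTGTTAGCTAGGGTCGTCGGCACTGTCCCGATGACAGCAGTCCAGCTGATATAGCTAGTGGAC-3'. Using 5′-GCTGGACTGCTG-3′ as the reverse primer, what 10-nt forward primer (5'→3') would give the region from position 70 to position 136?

5'-CCTTCACGGA-3'

The reverse primer's reverse complement CAGCAGTCCAGC matches the template at positions 125–136; the product starts at position 70.
The forward primer is identical to the top strand over positions 70–79: CCTTCACGGA.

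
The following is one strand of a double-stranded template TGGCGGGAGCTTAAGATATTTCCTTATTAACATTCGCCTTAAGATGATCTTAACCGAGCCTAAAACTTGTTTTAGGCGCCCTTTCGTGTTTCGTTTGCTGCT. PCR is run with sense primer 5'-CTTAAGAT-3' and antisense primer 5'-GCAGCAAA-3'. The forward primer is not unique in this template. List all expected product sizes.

92 bp, 64 bp

The forward primer CTTAAGAT matches the top strand at positions 10–17, 38–45.
The reverse primer's reverse complement is TTTGCTGC, matching at positions 94–101.
Each forward site pairs with the reverse site to give a product ending at position 101: sizes 92, 64 bp.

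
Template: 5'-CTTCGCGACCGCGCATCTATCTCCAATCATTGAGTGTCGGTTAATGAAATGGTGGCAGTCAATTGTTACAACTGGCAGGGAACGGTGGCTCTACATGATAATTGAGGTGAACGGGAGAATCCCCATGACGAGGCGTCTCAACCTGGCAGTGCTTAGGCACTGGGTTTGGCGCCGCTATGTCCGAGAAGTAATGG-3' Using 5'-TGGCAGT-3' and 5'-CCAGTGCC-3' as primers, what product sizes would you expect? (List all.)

111 bp, 20 bp

The forward primer TGGCAGT matches the top strand at positions 53–59, 144–150.
The reverse primer's reverse complement is GGCACTGG, matching at positions 156–163.
Each forward site pairs with the reverse site to give a product ending at position 163: sizes 111, 20 bp.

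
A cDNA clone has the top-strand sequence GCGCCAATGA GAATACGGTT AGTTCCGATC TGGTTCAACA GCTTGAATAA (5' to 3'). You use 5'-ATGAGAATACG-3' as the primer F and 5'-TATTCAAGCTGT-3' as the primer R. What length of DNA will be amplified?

The forward primer matches the template at positions 7–17.
Taking the reverse complement of TATTCAAGCTGT gives ACAGCTTGAATA, found at positions 38–49 on the template; the primer anneals here to the top strand with its 3' end pointing upstream.
Amplicon spans positions 7–49: 43 bp.

43 bp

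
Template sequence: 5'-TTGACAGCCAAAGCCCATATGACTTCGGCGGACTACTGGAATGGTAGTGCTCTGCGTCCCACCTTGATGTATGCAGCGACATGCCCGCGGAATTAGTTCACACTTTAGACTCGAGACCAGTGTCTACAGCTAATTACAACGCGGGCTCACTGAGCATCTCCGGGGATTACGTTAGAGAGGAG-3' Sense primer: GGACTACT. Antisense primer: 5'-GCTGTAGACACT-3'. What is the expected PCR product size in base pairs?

101 bp

Scanning the template, GGACTACT occurs at positions 30–37; this primer anneals to the bottom strand there with its 3' end pointing downstream.
Reverse complement of the reverse primer: AGTGTCTACAGC. This occurs on the top strand at positions 119–130.
Amplicon spans positions 30–130: 101 bp.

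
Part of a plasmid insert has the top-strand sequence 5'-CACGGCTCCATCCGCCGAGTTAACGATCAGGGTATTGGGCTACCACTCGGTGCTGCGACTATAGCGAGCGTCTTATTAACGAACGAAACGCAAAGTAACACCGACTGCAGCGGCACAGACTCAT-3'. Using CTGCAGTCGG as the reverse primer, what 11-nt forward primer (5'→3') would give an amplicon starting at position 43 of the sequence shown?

The reverse primer's reverse complement CCGACTGCAG matches the template at positions 101–110; the product starts at position 43.
The forward primer is identical to the top strand over positions 43–53: CCACTCGGTGC.

5'-CCACTCGGTGC-3'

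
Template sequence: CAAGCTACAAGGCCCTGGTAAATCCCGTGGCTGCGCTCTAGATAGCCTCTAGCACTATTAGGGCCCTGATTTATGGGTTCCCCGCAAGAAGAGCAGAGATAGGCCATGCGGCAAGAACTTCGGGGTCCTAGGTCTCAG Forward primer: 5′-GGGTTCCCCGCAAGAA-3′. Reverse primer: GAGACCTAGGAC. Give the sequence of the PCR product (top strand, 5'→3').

5'-GGGTTCCCCGCAAGAAGAGCAGAGATAGGCCATGCGGCAAGAACTTCGGGGTCCTAGGTCTC-3'

Scanning the template, GGGTTCCCCGCAAGAA occurs at positions 75–90; this primer anneals to the bottom strand there with its 3' end pointing downstream.
Reverse complement of the reverse primer: GTCCTAGGTCTC. This occurs on the top strand at positions 125–136.
The product is the template from position 75 through 136 (62 bp).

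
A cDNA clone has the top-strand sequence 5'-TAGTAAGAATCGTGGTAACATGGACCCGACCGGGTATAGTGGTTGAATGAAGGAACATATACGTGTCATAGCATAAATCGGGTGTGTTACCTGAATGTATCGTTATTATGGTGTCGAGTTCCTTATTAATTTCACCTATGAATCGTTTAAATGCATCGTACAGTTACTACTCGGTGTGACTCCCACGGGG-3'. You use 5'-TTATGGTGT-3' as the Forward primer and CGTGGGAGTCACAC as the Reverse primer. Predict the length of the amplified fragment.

82 bp

Scanning the template, TTATGGTGT occurs at positions 106–114; this primer anneals to the bottom strand there with its 3' end pointing downstream.
Reverse complement of the reverse primer: GTGTGACTCCCACG. This occurs on the top strand at positions 174–187.
The product runs from position 106 to position 187, so its length is 187 − 106 + 1 = 82 bp.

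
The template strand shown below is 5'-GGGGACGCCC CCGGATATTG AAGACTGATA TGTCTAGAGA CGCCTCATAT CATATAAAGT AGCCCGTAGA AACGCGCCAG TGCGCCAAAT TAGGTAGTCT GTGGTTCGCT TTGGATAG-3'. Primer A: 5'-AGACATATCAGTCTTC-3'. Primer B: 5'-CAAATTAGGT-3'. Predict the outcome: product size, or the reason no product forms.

Primer A (AGACATATCAGTCTTC) has reverse complement GAAGACTGATATGTCT, which matches the top strand at positions 20–35; primer A anneals to the top strand there with its 3' end pointing upstream toward position 20.
Primer B (CAAATTAGGT) matches the top strand directly at positions 86–95; it anneals to the bottom strand with its 3' end pointing downstream toward position 95.
The 3' ends diverge (primer A extends toward position 1, primer B toward position 118), so the primers never converge on a shared product.

No product — the primers' 3' ends point away from each other.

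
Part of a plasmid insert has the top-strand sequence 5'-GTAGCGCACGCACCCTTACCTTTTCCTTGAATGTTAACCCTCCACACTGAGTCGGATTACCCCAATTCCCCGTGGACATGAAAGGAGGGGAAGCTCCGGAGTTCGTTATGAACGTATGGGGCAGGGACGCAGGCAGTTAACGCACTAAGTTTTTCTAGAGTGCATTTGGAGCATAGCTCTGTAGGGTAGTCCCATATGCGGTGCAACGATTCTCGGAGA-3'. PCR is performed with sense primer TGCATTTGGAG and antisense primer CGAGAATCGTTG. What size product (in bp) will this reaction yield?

55 bp

Forward primer TGCATTTGGAG is found on the top strand at positions 161–171.
Reverse complement of the reverse primer: CAACGATTCTCG. This occurs on the top strand at positions 204–215.
Amplicon spans positions 161–215: 55 bp.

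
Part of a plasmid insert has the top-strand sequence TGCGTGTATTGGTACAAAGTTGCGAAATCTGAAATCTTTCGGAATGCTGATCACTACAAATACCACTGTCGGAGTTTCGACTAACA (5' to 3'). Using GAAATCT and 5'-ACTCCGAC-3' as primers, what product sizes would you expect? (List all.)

The forward primer GAAATCT matches the top strand at positions 24–30, 31–37.
The reverse primer's reverse complement is GTCGGAGT, matching at positions 68–75.
Each forward site pairs with the reverse site to give a product ending at position 75: sizes 52, 45 bp.

52 bp, 45 bp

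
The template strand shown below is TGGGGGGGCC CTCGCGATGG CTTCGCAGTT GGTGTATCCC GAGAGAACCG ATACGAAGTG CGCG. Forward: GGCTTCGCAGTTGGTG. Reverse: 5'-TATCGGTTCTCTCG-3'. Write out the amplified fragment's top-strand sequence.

5'-GGCTTCGCAGTTGGTGTATCCCGAGAGAACCGATA-3'

Forward primer GGCTTCGCAGTTGGTG is found on the top strand at positions 19–34.
Reverse complement of the reverse primer: CGAGAGAACCGATA. This occurs on the top strand at positions 40–53.
The product is the template from position 19 through 53 (35 bp).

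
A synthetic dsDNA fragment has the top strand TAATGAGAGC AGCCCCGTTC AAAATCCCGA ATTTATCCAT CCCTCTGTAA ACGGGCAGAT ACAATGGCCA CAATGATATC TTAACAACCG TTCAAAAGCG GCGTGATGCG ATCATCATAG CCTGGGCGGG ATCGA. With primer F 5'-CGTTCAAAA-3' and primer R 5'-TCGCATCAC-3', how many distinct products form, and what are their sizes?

Two products: 96 bp, 23 bp

The forward primer CGTTCAAAA matches the top strand at positions 16–24, 89–97.
The reverse primer's reverse complement is GTGATGCGA, matching at positions 103–111.
Each forward site pairs with the reverse site to give a product ending at position 111: sizes 96, 23 bp.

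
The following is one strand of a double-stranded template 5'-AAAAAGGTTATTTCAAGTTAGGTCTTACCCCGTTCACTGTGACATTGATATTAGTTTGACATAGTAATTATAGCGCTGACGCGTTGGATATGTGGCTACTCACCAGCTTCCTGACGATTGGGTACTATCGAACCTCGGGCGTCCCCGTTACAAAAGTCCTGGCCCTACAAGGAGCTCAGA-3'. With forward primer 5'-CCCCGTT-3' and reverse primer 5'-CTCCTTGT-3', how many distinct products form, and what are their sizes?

The forward primer CCCCGTT matches the top strand at positions 28–34, 143–149.
The reverse primer's reverse complement is ACAAGGAG, matching at positions 167–174.
Each forward site pairs with the reverse site to give a product ending at position 174: sizes 147, 32 bp.

Two products: 147 bp, 32 bp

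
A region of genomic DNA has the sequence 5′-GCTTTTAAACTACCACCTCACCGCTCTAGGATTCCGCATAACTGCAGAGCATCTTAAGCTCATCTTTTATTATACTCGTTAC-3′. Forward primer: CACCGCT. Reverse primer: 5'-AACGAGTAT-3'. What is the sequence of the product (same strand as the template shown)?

5'-CACCGCTCTAGGATTCCGCATAACTGCAGAGCATCTTAAGCTCATCTTTTATTATACTCGTT-3'

Forward primer CACCGCT is found on the top strand at positions 19–25.
The reverse primer's reverse complement is ATACTCGTT, which matches the template at positions 72–80.
The product is the template from position 19 through 80 (62 bp).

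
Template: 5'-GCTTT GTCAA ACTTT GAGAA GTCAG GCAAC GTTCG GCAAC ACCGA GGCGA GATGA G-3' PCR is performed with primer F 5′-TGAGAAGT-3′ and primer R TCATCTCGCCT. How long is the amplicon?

Forward primer TGAGAAGT is found on the top strand at positions 15–22.
Reverse complement of the reverse primer: AGGCGAGATGA. This occurs on the top strand at positions 45–55.
Amplicon spans positions 15–55: 41 bp.

41 bp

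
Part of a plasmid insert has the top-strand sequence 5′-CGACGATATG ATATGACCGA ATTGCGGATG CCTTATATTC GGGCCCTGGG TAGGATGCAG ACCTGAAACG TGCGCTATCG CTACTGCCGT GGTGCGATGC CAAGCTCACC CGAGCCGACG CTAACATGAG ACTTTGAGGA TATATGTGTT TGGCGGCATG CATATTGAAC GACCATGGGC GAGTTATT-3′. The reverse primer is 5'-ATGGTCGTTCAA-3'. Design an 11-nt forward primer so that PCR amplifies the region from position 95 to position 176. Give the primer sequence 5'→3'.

The reverse primer's reverse complement TTGAACGACCAT matches the template at positions 165–176; the product starts at position 95.
The forward primer is identical to the top strand over positions 95–105: CGATGCCAAGC.

5'-CGATGCCAAGC-3'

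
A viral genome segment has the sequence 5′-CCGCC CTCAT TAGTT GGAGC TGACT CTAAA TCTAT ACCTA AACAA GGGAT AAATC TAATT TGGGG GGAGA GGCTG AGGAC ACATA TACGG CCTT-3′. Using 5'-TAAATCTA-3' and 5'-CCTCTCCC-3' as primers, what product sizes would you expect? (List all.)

46 bp, 23 bp

The forward primer TAAATCTA matches the top strand at positions 27–34, 50–57.
The reverse primer's reverse complement is GGGAGAGG, matching at positions 65–72.
Each forward site pairs with the reverse site to give a product ending at position 72: sizes 46, 23 bp.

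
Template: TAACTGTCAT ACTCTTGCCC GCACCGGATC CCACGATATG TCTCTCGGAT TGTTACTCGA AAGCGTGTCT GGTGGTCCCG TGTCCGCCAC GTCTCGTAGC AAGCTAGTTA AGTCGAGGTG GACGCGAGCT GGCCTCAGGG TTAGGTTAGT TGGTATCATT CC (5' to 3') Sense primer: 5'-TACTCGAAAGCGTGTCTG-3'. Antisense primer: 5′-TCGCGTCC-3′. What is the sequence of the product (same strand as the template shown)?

5'-TACTCGAAAGCGTGTCTGGTGGTCCCGTGTCCGCCACGTCTCGTAGCAAGCTAGTTAAGTCGAGGTGGACGCGA-3'

Forward primer TACTCGAAAGCGTGTCTG is found on the top strand at positions 54–71.
Taking the reverse complement of TCGCGTCC gives GGACGCGA, found at positions 120–127 on the template; the primer anneals here to the top strand with its 3' end pointing upstream.
The product is the template from position 54 through 127 (74 bp).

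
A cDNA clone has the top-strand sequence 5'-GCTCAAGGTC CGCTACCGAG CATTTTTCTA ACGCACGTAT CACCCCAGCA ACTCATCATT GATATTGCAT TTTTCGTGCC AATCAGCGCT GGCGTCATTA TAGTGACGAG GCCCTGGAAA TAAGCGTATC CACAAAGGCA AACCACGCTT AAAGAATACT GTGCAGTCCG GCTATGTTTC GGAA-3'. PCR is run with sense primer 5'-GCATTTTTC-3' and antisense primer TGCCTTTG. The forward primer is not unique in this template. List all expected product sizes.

121 bp, 74 bp

The forward primer GCATTTTTC matches the top strand at positions 20–28, 67–75.
The reverse primer's reverse complement is CAAAGGCA, matching at positions 133–140.
Each forward site pairs with the reverse site to give a product ending at position 140: sizes 121, 74 bp.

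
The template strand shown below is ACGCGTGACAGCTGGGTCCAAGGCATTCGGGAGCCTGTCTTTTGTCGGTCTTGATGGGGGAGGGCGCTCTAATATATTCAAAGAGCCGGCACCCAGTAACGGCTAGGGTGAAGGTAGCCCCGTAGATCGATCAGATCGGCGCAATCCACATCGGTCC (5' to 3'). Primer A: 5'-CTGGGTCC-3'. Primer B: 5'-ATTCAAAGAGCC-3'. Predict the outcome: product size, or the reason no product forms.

Primer A (CTGGGTCC) matches the top strand at positions 12–19 (3' end points downstream).
Primer B (ATTCAAAGAGCC) also matches the top strand directly, at positions 76–87 — its reverse complement GGCTCTTTGAAT is not present.
Both primers anneal to the bottom strand with 3' ends pointing the same way, so neither can prime synthesis back toward the other.

No product — both primers anneal to the same strand and extend in the same direction.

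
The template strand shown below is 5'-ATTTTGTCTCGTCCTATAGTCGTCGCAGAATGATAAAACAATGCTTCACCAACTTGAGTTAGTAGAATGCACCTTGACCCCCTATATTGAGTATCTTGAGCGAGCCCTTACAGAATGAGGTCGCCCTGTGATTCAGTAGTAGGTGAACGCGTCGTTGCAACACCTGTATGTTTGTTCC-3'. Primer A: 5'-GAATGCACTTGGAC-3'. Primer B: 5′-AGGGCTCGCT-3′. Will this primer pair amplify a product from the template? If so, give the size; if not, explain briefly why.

Primer A (GAATGCACTTGGAC) does not match the top strand, and its reverse complement GTCCAAGTGCATTC does not match either.
With no annealing site for primer A, no amplification occurs.

No product — primer A has no binding site in the template.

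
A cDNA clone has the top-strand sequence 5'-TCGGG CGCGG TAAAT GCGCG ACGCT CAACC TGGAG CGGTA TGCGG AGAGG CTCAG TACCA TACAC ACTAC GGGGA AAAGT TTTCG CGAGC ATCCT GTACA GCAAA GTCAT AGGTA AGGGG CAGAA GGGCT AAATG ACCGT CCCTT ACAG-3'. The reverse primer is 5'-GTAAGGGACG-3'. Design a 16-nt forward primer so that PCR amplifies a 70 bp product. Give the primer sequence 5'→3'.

The reverse primer's reverse complement CGTCCCTTAC matches the template at positions 138–147, so the product ends at position 147.
A 70 bp product then starts at position 147 − 70 + 1 = 78.
The forward primer is identical to the top strand there: AGTTTTCGCGAGCATC.

5'-AGTTTTCGCGAGCATC-3'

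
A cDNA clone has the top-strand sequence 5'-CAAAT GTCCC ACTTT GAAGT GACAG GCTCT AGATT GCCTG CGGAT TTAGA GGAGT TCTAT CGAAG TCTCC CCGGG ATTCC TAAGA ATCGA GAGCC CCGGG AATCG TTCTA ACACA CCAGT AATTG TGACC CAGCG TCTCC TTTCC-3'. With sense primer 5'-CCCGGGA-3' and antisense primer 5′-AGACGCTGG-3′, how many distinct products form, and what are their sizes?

Two products: 69 bp, 44 bp

The forward primer CCCGGGA matches the top strand at positions 70–76, 95–101.
The reverse primer's reverse complement is CCAGCGTCT, matching at positions 130–138.
Each forward site pairs with the reverse site to give a product ending at position 138: sizes 69, 44 bp.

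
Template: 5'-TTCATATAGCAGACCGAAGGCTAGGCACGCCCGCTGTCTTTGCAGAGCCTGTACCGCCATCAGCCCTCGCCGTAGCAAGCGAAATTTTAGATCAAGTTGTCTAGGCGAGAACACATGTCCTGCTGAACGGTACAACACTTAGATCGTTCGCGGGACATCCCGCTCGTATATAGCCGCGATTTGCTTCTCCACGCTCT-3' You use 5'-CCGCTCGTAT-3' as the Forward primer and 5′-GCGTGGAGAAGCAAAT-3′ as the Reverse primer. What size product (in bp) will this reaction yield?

The forward primer matches the template at positions 160–169.
The reverse primer's reverse complement is ATTTGCTTCTCCACGC, which matches the template at positions 179–194.
Amplicon spans positions 160–194: 35 bp.

35 bp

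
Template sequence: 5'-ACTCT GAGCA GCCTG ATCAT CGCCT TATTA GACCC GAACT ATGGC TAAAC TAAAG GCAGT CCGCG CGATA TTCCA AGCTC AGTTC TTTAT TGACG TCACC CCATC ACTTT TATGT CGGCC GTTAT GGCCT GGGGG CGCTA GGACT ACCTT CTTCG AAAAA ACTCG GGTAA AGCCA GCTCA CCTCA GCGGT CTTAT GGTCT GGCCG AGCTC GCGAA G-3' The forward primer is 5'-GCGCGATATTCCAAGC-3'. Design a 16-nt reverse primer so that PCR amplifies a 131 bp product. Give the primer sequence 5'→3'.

The forward primer binds at positions 63–78, so a 131 bp product ends at position 63 + 131 − 1 = 193.
The reverse primer anneals to the top strand over positions 178–193, i.e. to TCACCTCAGCGGTCTT.
Its sequence written 5'→3' is the reverse complement: AAGACCGCTGAGGTGA.

5'-AAGACCGCTGAGGTGA-3'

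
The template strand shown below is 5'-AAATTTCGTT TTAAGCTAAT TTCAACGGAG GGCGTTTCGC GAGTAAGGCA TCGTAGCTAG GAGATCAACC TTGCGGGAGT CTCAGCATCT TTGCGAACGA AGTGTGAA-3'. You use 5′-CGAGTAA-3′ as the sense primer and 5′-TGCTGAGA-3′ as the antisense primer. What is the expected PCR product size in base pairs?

48 bp

Forward primer CGAGTAA is found on the top strand at positions 40–46.
Reverse complement of the reverse primer: TCTCAGCA. This occurs on the top strand at positions 80–87.
Product length = (reverse-primer end) − (forward-primer start) + 1 = 87 − 40 + 1 = 48 bp.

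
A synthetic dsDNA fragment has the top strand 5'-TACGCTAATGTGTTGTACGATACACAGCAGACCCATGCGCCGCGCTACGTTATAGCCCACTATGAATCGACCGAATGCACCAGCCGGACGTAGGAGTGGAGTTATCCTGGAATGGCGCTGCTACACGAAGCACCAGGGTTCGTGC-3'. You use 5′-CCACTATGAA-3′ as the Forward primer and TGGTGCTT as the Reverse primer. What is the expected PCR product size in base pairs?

Forward primer CCACTATGAA is found on the top strand at positions 57–66.
Reverse complement of the reverse primer: AAGCACCA. This occurs on the top strand at positions 128–135.
Amplicon spans positions 57–135: 79 bp.

79 bp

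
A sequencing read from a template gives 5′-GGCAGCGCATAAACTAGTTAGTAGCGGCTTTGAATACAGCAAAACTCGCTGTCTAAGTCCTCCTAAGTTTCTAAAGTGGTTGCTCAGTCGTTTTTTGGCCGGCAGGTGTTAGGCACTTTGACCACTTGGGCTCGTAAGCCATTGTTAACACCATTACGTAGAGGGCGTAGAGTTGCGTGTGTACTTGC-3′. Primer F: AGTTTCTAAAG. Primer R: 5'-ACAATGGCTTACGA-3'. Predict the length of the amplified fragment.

Forward primer AGTTTCTAAAG is found on the top strand at positions 66–76.
The reverse primer's reverse complement is TCGTAAGCCATTGT, which matches the template at positions 132–145.
The product runs from position 66 to position 145, so its length is 145 − 66 + 1 = 80 bp.

80 bp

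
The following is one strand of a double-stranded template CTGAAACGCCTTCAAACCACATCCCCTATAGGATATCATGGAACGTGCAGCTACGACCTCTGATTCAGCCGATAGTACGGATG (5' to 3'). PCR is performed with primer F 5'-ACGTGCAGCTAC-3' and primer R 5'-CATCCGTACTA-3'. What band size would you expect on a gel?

Scanning the template, ACGTGCAGCTAC occurs at positions 43–54; this primer anneals to the bottom strand there with its 3' end pointing downstream.
Reverse complement of the reverse primer: TAGTACGGATG. This occurs on the top strand at positions 73–83.
The product runs from position 43 to position 83, so its length is 83 − 43 + 1 = 41 bp.

41 bp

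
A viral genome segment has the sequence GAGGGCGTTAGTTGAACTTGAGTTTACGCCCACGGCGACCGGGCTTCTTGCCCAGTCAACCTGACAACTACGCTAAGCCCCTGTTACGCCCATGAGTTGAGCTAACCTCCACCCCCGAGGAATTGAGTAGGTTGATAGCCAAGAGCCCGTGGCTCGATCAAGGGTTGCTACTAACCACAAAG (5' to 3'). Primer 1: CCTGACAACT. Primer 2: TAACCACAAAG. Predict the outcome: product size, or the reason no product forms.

No product — both primers anneal to the same strand and extend in the same direction.

Primer 1 (CCTGACAACT) matches the top strand at positions 60–69 (3' end points downstream).
Primer 2 (TAACCACAAAG) also matches the top strand directly, at positions 172–182 — its reverse complement CTTTGTGGTTA is not present.
Both primers anneal to the bottom strand with 3' ends pointing the same way, so neither can prime synthesis back toward the other.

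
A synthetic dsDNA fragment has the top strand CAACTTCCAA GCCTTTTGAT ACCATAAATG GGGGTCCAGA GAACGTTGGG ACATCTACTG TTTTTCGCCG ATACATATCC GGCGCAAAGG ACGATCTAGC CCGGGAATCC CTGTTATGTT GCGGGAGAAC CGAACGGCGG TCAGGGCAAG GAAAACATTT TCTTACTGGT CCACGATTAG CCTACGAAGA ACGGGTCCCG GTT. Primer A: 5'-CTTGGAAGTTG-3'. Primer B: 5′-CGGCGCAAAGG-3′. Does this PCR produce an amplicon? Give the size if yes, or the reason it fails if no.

No product — the primers' 3' ends point away from each other.

Primer A (CTTGGAAGTTG) has reverse complement CAACTTCCAAG, which matches the top strand at positions 1–11; primer A anneals to the top strand there with its 3' end pointing upstream toward position 1.
Primer B (CGGCGCAAAGG) matches the top strand directly at positions 80–90; it anneals to the bottom strand with its 3' end pointing downstream toward position 90.
The 3' ends diverge (primer A extends toward position 1, primer B toward position 203), so the primers never converge on a shared product.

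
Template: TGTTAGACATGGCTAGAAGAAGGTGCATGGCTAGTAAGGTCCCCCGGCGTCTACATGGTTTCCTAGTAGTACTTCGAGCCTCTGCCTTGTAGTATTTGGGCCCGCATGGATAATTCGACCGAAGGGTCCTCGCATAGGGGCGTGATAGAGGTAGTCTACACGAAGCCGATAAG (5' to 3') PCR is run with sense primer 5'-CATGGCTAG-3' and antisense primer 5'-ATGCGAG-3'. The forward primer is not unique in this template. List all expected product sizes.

The forward primer CATGGCTAG matches the top strand at positions 8–16, 26–34.
The reverse primer's reverse complement is CTCGCAT, matching at positions 129–135.
Each forward site pairs with the reverse site to give a product ending at position 135: sizes 128, 110 bp.

128 bp, 110 bp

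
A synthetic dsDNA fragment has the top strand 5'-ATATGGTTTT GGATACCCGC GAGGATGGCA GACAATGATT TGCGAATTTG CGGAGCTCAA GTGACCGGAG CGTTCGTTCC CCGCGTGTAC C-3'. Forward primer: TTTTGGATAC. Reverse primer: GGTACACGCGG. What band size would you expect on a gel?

85 bp

The forward primer matches the template at positions 7–16.
The reverse primer's reverse complement is CCGCGTGTACC, which matches the template at positions 81–91.
The product runs from position 7 to position 91, so its length is 91 − 7 + 1 = 85 bp.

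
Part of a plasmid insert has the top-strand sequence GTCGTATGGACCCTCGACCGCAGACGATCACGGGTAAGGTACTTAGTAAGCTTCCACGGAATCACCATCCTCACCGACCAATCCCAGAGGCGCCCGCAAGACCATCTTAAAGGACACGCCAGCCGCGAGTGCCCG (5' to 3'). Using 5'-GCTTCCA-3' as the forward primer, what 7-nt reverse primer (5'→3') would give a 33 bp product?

The forward primer binds at positions 50–56, so a 33 bp product ends at position 50 + 33 − 1 = 82.
The reverse primer anneals to the top strand over positions 76–82, i.e. to GACCAAT.
Its sequence written 5'→3' is the reverse complement: ATTGGTC.

5'-ATTGGTC-3'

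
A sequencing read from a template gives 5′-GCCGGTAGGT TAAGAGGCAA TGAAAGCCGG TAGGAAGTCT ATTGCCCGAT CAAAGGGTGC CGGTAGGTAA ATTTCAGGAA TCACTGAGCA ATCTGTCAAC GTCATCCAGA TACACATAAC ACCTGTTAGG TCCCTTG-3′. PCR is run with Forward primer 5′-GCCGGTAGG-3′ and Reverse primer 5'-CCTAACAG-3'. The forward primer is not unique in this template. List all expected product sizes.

The forward primer GCCGGTAGG matches the top strand at positions 1–9, 26–34, 59–67.
The reverse primer's reverse complement is CTGTTAGG, matching at positions 123–130.
Each forward site pairs with the reverse site to give a product ending at position 130: sizes 130, 105, 72 bp.

130 bp, 105 bp, 72 bp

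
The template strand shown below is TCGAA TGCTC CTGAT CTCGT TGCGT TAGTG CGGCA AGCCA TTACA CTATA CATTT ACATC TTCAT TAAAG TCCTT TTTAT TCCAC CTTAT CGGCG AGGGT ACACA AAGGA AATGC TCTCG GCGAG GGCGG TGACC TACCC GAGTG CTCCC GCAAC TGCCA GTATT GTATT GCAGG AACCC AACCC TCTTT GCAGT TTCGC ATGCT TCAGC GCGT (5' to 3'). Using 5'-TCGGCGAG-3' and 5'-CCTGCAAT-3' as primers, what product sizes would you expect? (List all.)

The forward primer TCGGCGAG matches the top strand at positions 90–97, 118–125.
The reverse primer's reverse complement is ATTGCAGG, matching at positions 168–175.
Each forward site pairs with the reverse site to give a product ending at position 175: sizes 86, 58 bp.

86 bp, 58 bp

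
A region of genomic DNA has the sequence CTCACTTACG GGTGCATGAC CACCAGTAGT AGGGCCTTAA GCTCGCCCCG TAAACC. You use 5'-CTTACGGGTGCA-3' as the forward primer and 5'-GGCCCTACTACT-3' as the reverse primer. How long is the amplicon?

Forward primer CTTACGGGTGCA is found on the top strand at positions 5–16.
Taking the reverse complement of GGCCCTACTACT gives AGTAGTAGGGCC, found at positions 25–36 on the template; the primer anneals here to the top strand with its 3' end pointing upstream.
The product runs from position 5 to position 36, so its length is 36 − 5 + 1 = 32 bp.

32 bp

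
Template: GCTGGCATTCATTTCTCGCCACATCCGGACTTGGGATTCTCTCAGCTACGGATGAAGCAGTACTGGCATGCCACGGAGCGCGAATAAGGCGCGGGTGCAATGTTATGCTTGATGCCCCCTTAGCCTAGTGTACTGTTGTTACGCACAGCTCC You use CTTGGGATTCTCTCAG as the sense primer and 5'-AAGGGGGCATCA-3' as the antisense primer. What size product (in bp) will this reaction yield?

Forward primer CTTGGGATTCTCTCAG is found on the top strand at positions 30–45.
Reverse complement of the reverse primer: TGATGCCCCCTT. This occurs on the top strand at positions 110–121.
Amplicon spans positions 30–121: 92 bp.

92 bp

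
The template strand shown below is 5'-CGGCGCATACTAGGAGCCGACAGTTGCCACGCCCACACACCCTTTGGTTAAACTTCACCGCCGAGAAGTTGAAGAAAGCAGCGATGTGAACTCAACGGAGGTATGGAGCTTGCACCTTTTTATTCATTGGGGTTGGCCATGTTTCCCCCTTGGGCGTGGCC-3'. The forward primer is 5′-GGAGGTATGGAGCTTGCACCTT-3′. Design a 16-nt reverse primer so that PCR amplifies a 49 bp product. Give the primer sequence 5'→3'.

The forward primer binds at positions 97–118, so a 49 bp product ends at position 97 + 49 − 1 = 145.
The reverse primer anneals to the top strand over positions 130–145, i.e. to GGGTTGGCCATGTTTC.
Its sequence written 5'→3' is the reverse complement: GAAACATGGCCAACCC.

5'-GAAACATGGCCAACCC-3'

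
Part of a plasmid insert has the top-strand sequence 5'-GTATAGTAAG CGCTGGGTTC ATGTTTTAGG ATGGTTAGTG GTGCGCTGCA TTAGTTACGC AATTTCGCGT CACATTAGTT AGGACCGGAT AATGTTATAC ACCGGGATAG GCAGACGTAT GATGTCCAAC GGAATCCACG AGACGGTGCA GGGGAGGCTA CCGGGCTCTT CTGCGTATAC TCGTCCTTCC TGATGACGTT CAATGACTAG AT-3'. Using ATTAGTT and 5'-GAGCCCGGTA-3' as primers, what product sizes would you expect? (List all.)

The forward primer ATTAGTT matches the top strand at positions 50–56, 74–80.
The reverse primer's reverse complement is TACCGGGCTC, matching at positions 159–168.
Each forward site pairs with the reverse site to give a product ending at position 168: sizes 119, 95 bp.

119 bp, 95 bp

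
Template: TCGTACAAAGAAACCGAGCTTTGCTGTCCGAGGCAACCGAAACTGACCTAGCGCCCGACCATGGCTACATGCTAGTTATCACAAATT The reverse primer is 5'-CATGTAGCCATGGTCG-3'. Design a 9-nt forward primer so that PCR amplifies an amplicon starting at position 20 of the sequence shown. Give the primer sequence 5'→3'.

The reverse primer's reverse complement CGACCATGGCTACATG matches the template at positions 56–71; the product starts at position 20.
The forward primer is identical to the top strand over positions 20–28: TTTGCTGTC.

5'-TTTGCTGTC-3'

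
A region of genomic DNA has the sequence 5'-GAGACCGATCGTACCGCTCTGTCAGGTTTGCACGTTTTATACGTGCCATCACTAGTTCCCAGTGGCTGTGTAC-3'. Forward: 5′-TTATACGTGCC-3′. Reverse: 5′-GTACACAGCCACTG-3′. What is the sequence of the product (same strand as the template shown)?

The forward primer matches the template at positions 37–47.
The reverse primer's reverse complement is CAGTGGCTGTGTAC, which matches the template at positions 60–73.
The product is the template from position 37 through 73 (37 bp).

5'-TTATACGTGCCATCACTAGTTCCCAGTGGCTGTGTAC-3'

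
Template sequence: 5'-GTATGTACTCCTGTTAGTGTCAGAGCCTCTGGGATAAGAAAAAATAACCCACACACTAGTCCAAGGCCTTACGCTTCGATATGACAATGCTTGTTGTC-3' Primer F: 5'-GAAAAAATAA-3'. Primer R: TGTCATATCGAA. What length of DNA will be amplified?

49 bp

The forward primer matches the template at positions 38–47.
Reverse complement of the reverse primer: TTCGATATGACA. This occurs on the top strand at positions 75–86.
Amplicon spans positions 38–86: 49 bp.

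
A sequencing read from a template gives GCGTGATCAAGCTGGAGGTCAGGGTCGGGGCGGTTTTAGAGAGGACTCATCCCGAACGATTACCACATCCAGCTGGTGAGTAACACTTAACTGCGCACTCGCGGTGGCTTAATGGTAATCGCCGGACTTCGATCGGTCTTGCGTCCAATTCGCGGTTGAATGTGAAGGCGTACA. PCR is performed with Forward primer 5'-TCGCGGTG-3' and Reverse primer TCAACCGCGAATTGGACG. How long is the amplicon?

61 bp

Forward primer TCGCGGTG is found on the top strand at positions 99–106.
Taking the reverse complement of TCAACCGCGAATTGGACG gives CGTCCAATTCGCGGTTGA, found at positions 142–159 on the template; the primer anneals here to the top strand with its 3' end pointing upstream.
The product runs from position 99 to position 159, so its length is 159 − 99 + 1 = 61 bp.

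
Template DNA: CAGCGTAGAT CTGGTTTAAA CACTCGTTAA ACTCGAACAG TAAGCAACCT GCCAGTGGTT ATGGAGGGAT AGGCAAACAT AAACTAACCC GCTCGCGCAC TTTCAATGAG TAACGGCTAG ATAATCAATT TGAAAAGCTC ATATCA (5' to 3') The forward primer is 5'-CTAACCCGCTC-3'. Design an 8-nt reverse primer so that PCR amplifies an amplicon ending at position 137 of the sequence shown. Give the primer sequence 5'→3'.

The forward primer binds at positions 84–94; the product's 3' end on the top strand is position 137.
The reverse primer anneals to the top strand over positions 130–137, i.e. to TTGAAAAG.
Its sequence written 5'→3' is the reverse complement: CTTTTCAA.

5'-CTTTTCAA-3'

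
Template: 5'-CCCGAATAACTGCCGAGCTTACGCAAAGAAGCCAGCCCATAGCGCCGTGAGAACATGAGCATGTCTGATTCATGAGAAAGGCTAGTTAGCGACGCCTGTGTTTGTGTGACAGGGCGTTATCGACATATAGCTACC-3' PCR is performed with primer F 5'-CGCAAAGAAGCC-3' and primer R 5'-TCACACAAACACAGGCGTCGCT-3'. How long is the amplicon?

Scanning the template, CGCAAAGAAGCC occurs at positions 22–33; this primer anneals to the bottom strand there with its 3' end pointing downstream.
The reverse primer's reverse complement is AGCGACGCCTGTGTTTGTGTGA, which matches the template at positions 88–109.
Product length = (reverse-primer end) − (forward-primer start) + 1 = 109 − 22 + 1 = 88 bp.

88 bp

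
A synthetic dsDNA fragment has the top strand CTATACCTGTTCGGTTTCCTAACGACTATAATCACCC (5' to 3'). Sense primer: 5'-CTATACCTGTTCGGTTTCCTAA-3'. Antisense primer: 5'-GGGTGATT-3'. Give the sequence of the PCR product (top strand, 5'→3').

5'-CTATACCTGTTCGGTTTCCTAACGACTATAATCACCC-3'

The forward primer matches the template at positions 1–22.
Reverse complement of the reverse primer: AATCACCC. This occurs on the top strand at positions 30–37.
The product is the template from position 1 through 37 (37 bp).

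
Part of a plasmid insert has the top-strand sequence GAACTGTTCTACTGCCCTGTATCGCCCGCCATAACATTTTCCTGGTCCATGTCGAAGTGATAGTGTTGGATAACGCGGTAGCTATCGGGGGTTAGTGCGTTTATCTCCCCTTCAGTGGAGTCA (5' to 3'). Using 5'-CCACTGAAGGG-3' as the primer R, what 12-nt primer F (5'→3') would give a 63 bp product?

The reverse primer's reverse complement CCCTTCAGTGG matches the template at positions 108–118, so the product ends at position 118.
A 63 bp product then starts at position 118 − 63 + 1 = 56.
The forward primer is identical to the top strand there: AGTGATAGTGTT.

5'-AGTGATAGTGTT-3'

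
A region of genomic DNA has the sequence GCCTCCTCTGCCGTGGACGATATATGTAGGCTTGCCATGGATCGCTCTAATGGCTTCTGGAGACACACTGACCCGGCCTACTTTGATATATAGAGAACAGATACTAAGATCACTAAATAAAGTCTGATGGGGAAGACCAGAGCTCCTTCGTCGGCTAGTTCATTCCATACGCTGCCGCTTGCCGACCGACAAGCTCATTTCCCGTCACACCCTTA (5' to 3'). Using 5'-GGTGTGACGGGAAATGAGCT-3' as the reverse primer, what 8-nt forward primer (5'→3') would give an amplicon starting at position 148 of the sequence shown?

5'-TCGTCGGC-3'

The reverse primer's reverse complement AGCTCATTTCCCGTCACACC matches the template at positions 192–211; the product starts at position 148.
The forward primer is identical to the top strand over positions 148–155: TCGTCGGC.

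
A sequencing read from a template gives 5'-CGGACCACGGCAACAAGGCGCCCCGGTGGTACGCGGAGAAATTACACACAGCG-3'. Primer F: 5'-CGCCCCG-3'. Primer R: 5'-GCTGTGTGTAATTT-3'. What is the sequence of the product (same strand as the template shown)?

Scanning the template, CGCCCCG occurs at positions 19–25; this primer anneals to the bottom strand there with its 3' end pointing downstream.
Taking the reverse complement of GCTGTGTGTAATTT gives AAATTACACACAGC, found at positions 39–52 on the template; the primer anneals here to the top strand with its 3' end pointing upstream.
The product is the template from position 19 through 52 (34 bp).

5'-CGCCCCGGTGGTACGCGGAGAAATTACACACAGC-3'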